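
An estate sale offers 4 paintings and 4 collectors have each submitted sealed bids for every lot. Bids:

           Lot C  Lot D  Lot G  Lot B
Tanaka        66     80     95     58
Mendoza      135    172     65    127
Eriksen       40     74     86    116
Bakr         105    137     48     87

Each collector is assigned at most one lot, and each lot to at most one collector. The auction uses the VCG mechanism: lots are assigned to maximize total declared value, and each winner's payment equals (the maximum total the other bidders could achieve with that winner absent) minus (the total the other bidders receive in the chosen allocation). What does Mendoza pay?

Efficient allocation: Tanaka→Lot G ($95), Mendoza→Lot D ($172), Eriksen→Lot B ($116), Bakr→Lot C ($105); total welfare W = $488.
Mendoza receives Lot D at value $172, so the others get W − 172 = $316.
Without Mendoza: best allocation of the remaining 3 bidders over all 4 lots is Tanaka→Lot G ($95), Eriksen→Lot B ($116), Bakr→Lot D ($137), total $348.
VCG payment = (others' best without Mendoza) − (others' welfare with Mendoza) = 348 − 316 = $32.

Mendoza pays $32.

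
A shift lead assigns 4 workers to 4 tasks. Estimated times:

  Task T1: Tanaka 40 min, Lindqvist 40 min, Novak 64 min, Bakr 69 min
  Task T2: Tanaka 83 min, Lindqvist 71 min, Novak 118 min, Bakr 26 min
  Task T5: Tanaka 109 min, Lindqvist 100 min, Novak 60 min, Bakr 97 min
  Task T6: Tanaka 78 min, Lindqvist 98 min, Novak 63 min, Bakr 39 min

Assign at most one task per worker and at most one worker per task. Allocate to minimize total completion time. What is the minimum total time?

Optimal: Tanaka→Task T6 (78 min), Lindqvist→Task T1 (40 min), Novak→Task T5 (60 min), Bakr→Task T2 (26 min) — total 78+40+60+26 = 204 min.
Row-greedy (each worker in turn takes its cheapest remaining task) gives 210 min, worse by 6.
Swapping Lindqvist↔Tanaka (Lindqvist→Task T6 98 min, Tanaka→Task T1 40 min) adds 20.
No other one-to-one assignment undercuts 204 min.

Minimum total: 204 min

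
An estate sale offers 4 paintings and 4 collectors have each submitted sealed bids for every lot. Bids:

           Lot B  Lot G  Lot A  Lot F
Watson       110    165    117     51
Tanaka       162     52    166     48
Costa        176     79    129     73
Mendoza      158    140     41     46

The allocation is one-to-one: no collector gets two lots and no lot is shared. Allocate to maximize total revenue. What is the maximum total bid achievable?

Treat this as an assignment problem: match each collector to one lot.
Optimal: Watson→Lot G ($165), Tanaka→Lot A ($166), Costa→Lot F ($73), Mendoza→Lot B ($158) — total 165+166+73+158 = $562.
Column-greedy (each lot in turn goes to its best remaining collector) gives $553, worse by 9.

Max total: $562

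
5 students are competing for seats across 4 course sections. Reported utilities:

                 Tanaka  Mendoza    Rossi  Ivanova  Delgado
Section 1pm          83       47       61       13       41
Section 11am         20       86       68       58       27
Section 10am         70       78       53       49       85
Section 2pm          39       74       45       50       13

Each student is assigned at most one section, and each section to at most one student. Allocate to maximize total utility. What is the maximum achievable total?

Max total: 310 points

Optimal: Tanaka→Section 1pm (83 points), Rossi→Section 11am (68 points), Delgado→Section 10am (85 points), Mendoza→Section 2pm (74 points) — total 83+68+85+74 = 310 points.
Next-best assignment: Tanaka→Section 1pm, Mendoza→Section 11am, Delgado→Section 10am, Ivanova→Section 2pm = 304 points.
No other one-to-one assignment exceeds 310 points.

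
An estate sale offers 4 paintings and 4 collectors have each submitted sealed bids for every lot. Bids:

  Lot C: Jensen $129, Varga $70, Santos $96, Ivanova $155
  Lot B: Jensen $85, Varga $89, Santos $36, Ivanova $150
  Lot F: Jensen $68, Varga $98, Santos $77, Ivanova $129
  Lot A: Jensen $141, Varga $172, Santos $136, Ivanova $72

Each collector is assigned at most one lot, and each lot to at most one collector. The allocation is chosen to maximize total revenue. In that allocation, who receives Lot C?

Jensen receives Lot C.

Optimal: Jensen→Lot C ($129), Varga→Lot A ($172), Santos→Lot F ($77), Ivanova→Lot B ($150) — total 129+172+77+150 = $528.
Max-entry greedy (repeatedly take the single best remaining cell) gives $489, worse by 39.
Next-best assignment: Jensen→Lot C, Varga→Lot F, Santos→Lot A, Ivanova→Lot B = $513.
Checked against all permutations: $528 is optimal.
Jensen's own top lot is Lot A ($141), but forcing Jensen→Lot A and reassigning the rest optimally gives only $485 — worse by 43.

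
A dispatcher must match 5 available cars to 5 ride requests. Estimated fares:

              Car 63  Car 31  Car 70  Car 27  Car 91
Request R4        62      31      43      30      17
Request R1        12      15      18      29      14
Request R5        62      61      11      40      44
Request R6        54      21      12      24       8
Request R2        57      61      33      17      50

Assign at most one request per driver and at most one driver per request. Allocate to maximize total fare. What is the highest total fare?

Optimal: Car 63→Request R6 ($54), Car 31→Request R5 ($61), Car 70→Request R4 ($43), Car 27→Request R1 ($29), Car 91→Request R2 ($50) — total 54+61+43+29+50 = $237.
Row-greedy (each driver in turn takes its best remaining request) gives $193, worse by 44.
Swapping Car 70↔Car 63 (Car 70→Request R6 $12, Car 63→Request R4 $62) loses 23.

Max total: $237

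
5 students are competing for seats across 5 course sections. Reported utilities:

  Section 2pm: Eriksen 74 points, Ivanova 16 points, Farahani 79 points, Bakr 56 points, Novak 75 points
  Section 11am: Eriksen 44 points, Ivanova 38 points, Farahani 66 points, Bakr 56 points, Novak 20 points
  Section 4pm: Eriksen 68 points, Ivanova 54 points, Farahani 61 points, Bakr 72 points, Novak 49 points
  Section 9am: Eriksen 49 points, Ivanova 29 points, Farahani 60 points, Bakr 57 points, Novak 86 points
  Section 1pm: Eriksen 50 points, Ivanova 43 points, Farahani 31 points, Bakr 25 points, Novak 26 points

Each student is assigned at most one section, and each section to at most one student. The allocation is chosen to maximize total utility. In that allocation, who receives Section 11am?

Treat this as an assignment problem: match each student to one section.
Optimal: Eriksen→Section 2pm (74 points), Ivanova→Section 1pm (43 points), Farahani→Section 11am (66 points), Bakr→Section 4pm (72 points), Novak→Section 9am (86 points) — total 74+43+66+72+86 = 341 points.
Row-greedy (each student in turn takes its best remaining section) gives 277 points, worse by 64.
Swapping Novak↔Bakr (Novak→Section 4pm 49 points, Bakr→Section 9am 57 points) loses 52.
Farahani's own top section is Section 2pm (79 points), but forcing Farahani→Section 2pm and reassigning the rest optimally gives only 332 points — worse by 9.

Farahani receives Section 11am.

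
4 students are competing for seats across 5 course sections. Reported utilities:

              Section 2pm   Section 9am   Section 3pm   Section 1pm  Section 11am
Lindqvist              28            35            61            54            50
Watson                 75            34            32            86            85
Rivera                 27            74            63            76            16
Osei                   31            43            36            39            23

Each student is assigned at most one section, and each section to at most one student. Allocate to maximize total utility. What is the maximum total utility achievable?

Treat this as an assignment problem: match each student to one section.
Optimal: Lindqvist→Section 3pm (61 points), Watson→Section 11am (85 points), Rivera→Section 1pm (76 points), Osei→Section 9am (43 points) — total 61+85+76+43 = 265 points.
Max-entry greedy (repeatedly take the single best remaining cell) gives 252 points, worse by 13.
Swapping Osei↔Rivera (Osei→Section 1pm 39 points, Rivera→Section 9am 74 points) loses 6.
Checked against all permutations: 265 points is optimal.

Maximum total: 265 points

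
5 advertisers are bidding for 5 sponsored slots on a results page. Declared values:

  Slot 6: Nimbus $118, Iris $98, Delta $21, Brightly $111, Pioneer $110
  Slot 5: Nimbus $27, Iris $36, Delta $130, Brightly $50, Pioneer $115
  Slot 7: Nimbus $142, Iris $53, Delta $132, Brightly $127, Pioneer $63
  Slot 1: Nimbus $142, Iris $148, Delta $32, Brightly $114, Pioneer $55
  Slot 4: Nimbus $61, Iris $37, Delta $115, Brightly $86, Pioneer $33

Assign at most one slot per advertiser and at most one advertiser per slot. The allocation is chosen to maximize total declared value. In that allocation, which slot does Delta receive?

Delta receives Slot 4.

Optimal: Nimbus→Slot 7 ($142), Iris→Slot 1 ($148), Delta→Slot 4 ($115), Brightly→Slot 6 ($111), Pioneer→Slot 5 ($115) — total 142+148+115+111+115 = $631.
Max-entry greedy (repeatedly take the single best remaining cell) gives $564, worse by 67.
No other one-to-one assignment exceeds $631.
Delta's own top slot is Slot 7 ($132), but forcing Delta→Slot 7 and reassigning the rest optimally gives only $599 — worse by 32.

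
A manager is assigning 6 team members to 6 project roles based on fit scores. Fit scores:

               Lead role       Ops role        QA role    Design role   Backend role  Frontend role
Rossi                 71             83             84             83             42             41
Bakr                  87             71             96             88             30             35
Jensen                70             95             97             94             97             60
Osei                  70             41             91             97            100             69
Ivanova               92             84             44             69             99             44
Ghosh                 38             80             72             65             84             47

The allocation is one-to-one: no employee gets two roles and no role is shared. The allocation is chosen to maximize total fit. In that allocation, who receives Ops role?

Optimal: Rossi→Design role (83 pts), Bakr→QA role (96 pts), Jensen→Ops role (95 pts), Osei→Frontend role (69 pts), Ivanova→Lead role (92 pts), Ghosh→Backend role (84 pts) — total 83+96+95+69+92+84 = 519 pts.
Swapping Osei↔Jensen (Osei→Ops role 41 pts, Jensen→Frontend role 60 pts) loses 63.
Checked against all permutations: 519 pts is optimal.
Jensen's own top role is QA role (97 pts), but forcing Jensen→QA role and reassigning the rest optimally gives only 515 pts — worse by 4.

Jensen receives Ops role.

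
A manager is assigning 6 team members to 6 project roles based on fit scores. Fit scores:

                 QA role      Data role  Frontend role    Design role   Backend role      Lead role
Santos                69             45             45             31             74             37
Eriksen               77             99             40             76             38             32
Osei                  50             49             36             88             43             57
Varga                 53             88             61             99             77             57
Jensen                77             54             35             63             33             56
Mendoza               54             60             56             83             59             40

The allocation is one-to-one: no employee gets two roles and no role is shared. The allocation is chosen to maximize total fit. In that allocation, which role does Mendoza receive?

Mendoza receives Frontend role.

This is a one-to-one assignment (maximum-weight bipartite matching).
Optimal: Santos→Backend role (74 pts), Eriksen→Data role (99 pts), Osei→Lead role (57 pts), Varga→Design role (99 pts), Jensen→QA role (77 pts), Mendoza→Frontend role (56 pts) — total 74+99+57+99+77+56 = 462 pts.
Row-greedy (each employee in turn takes its best remaining role) gives 439 pts, worse by 23.
Next-best assignment: Santos→Backend role, Eriksen→Data role, Osei→Design role, Varga→Lead role, Jensen→QA role, Mendoza→Frontend role = 451 pts.
Swapping Osei↔Jensen (Osei→QA role 50 pts, Jensen→Lead role 56 pts) loses 28.
Every other assignment is strictly worse.
Mendoza's own top role is Design role (83 pts), but forcing Mendoza→Design role and reassigning the rest optimally gives only 451 pts — worse by 11.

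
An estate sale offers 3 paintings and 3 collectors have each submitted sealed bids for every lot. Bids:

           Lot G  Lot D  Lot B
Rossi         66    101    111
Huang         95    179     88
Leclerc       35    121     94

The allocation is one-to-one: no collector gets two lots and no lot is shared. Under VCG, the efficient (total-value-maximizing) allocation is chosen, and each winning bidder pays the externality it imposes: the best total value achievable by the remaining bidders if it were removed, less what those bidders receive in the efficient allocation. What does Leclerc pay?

Leclerc pays $45.

Efficient allocation: Rossi→Lot G ($66), Huang→Lot D ($179), Leclerc→Lot B ($94); total welfare W = $339.
Leclerc receives Lot B at value $94, so the others get W − 94 = $245.
Without Leclerc: best allocation of the remaining 2 bidders over all 3 lots is Rossi→Lot B ($111), Huang→Lot D ($179), total $290.
VCG payment = (others' best without Leclerc) − (others' welfare with Leclerc) = 290 − 245 = $45.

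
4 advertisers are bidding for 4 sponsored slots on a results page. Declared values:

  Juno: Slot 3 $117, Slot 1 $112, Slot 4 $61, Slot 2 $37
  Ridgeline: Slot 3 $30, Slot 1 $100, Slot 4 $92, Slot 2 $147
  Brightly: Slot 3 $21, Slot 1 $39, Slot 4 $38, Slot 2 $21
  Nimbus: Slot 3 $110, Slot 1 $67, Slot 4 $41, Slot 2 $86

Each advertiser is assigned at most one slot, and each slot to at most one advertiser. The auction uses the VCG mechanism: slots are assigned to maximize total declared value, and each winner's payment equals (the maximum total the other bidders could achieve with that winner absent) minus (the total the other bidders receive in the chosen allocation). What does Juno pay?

Juno pays $1.

Efficient allocation: Juno→Slot 1 ($112), Ridgeline→Slot 2 ($147), Brightly→Slot 4 ($38), Nimbus→Slot 3 ($110); total welfare W = $407.
Juno receives Slot 1 at value $112, so the others get W − 112 = $295.
Without Juno: best allocation of the remaining 3 bidders over all 4 slots is Ridgeline→Slot 2 ($147), Brightly→Slot 1 ($39), Nimbus→Slot 3 ($110), total $296.
VCG payment = (others' best without Juno) − (others' welfare with Juno) = 296 − 295 = $1.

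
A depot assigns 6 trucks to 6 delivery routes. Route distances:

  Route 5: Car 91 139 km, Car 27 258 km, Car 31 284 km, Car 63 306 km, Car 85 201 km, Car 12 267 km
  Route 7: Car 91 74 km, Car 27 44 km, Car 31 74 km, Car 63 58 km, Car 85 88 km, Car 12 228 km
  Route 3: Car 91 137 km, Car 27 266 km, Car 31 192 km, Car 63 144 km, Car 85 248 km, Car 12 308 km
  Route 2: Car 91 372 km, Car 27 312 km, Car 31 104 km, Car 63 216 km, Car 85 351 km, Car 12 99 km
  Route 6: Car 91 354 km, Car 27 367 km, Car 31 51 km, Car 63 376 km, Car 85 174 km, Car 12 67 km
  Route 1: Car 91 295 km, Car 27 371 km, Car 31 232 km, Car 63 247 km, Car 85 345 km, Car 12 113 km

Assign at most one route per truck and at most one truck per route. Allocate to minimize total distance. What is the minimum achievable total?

Optimal: Car 91→Route 5 (139 km), Car 27→Route 7 (44 km), Car 31→Route 2 (104 km), Car 63→Route 3 (144 km), Car 85→Route 6 (174 km), Car 12→Route 1 (113 km) — total 139+44+104+144+174+113 = 718 km.
Min-entry greedy (repeatedly take the single cheapest remaining cell) gives 779 km, worse by 61.
No other one-to-one assignment undercuts 718 km.

Minimum total: 718 km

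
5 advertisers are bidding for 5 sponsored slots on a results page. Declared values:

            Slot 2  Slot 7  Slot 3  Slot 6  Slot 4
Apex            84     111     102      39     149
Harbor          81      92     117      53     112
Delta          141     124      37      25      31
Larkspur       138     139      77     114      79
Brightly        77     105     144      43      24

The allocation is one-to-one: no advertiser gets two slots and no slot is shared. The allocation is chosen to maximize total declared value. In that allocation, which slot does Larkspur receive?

This is the linear assignment problem.
Optimal: Apex→Slot 4 ($149), Harbor→Slot 7 ($92), Delta→Slot 2 ($141), Larkspur→Slot 6 ($114), Brightly→Slot 3 ($144) — total 149+92+141+114+144 = $640.
Column-greedy (each slot in turn goes to its best remaining advertiser) gives $626, worse by 14.
Next-best assignment: Apex→Slot 4, Harbor→Slot 3, Delta→Slot 2, Larkspur→Slot 6, Brightly→Slot 7 = $626.
Swapping Larkspur↔Harbor (Larkspur→Slot 7 $139, Harbor→Slot 6 $53) loses 14.
Every other assignment is strictly worse.
Larkspur's own top slot is Slot 7 ($139), but forcing Larkspur→Slot 7 and reassigning the rest optimally gives only $626 — worse by 14.

Larkspur receives Slot 6.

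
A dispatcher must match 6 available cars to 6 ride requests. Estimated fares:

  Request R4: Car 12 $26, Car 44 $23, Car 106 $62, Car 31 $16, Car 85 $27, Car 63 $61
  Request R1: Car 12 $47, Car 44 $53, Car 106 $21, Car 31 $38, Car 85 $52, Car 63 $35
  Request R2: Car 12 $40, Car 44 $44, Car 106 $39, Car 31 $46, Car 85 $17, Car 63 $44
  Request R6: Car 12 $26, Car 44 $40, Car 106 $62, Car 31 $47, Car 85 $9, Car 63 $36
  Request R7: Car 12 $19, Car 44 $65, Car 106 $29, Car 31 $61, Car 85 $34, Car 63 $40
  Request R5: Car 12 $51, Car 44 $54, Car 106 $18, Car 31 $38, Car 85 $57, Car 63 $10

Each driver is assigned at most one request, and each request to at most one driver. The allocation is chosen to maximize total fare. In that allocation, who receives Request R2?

Optimal: Car 12→Request R1 ($47), Car 44→Request R7 ($65), Car 106→Request R6 ($62), Car 31→Request R2 ($46), Car 85→Request R5 ($57), Car 63→Request R4 ($61) — total 47+65+62+46+57+61 = $338.
Max-entry greedy (repeatedly take the single best remaining cell) gives $322, worse by 16.
Swapping Car 85↔Car 63 (Car 85→Request R4 $27, Car 63→Request R5 $10) loses 81.
Car 31's own top request is Request R7 ($61), but forcing Car 31→Request R7 and reassigning the rest optimally gives only $334 — worse by 4.

Car 31 receives Request R2.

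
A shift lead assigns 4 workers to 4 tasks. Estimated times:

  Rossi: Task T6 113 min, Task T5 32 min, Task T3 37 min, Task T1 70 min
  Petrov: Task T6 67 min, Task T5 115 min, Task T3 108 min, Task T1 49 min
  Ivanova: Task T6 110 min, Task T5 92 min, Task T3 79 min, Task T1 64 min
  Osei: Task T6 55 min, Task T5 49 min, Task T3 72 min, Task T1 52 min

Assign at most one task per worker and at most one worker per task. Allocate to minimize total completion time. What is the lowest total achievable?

Treat this as an assignment problem: match each worker to one task.
Optimal: Rossi→Task T5 (32 min), Petrov→Task T1 (49 min), Ivanova→Task T3 (79 min), Osei→Task T6 (55 min) — total 32+49+79+55 = 215 min.
Next-best assignment: Rossi→Task T3, Petrov→Task T6, Ivanova→Task T1, Osei→Task T5 = 217 min.
Checked against all permutations: 215 min is optimal.

Minimum total: 215 min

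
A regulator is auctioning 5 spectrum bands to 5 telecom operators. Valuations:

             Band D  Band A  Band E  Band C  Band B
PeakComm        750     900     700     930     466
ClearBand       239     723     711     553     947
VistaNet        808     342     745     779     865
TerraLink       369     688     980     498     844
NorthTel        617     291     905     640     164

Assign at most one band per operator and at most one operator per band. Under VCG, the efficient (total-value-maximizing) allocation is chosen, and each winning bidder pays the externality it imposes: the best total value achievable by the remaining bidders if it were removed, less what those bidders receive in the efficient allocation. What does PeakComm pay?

PeakComm pays $27M.

Efficient allocation: PeakComm→Band C ($930M), ClearBand→Band B ($947M), VistaNet→Band D ($808M), TerraLink→Band A ($688M), NorthTel→Band E ($905M); total welfare W = $4278M.
PeakComm receives Band C at value $930M, so the others get W − 930 = $3348M.
Without PeakComm: best allocation of the remaining 4 bidders over all 5 bands is ClearBand→Band B ($947M), VistaNet→Band D ($808M), TerraLink→Band E ($980M), NorthTel→Band C ($640M), total $3375M.
VCG payment = (others' best without PeakComm) − (others' welfare with PeakComm) = 3375 − 3348 = $27M.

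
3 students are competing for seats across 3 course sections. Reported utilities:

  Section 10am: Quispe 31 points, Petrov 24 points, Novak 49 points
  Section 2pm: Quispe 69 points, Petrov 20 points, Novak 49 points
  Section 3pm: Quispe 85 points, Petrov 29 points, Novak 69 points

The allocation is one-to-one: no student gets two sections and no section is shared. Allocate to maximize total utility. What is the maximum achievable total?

Max total: 162 points

Optimal: Quispe→Section 2pm (69 points), Petrov→Section 10am (24 points), Novak→Section 3pm (69 points) — total 69+24+69 = 162 points.
Column-greedy (each section in turn goes to its best remaining student) gives 147 points, worse by 15.
Next-best assignment: Quispe→Section 3pm, Petrov→Section 10am, Novak→Section 2pm = 158 points.
No other one-to-one assignment exceeds 162 points.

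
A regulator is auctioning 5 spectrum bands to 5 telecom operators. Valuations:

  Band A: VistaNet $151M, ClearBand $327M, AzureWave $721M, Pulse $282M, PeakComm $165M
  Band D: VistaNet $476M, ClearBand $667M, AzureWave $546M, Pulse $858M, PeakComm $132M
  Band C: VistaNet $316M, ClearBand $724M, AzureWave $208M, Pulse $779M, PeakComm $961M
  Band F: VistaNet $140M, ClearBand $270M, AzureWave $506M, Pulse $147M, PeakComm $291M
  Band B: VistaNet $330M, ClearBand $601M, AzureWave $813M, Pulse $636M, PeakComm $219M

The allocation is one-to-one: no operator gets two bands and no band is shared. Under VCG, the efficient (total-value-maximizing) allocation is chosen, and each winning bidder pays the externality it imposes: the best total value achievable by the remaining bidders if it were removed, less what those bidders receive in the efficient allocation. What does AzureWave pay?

AzureWave pays $11M.

Efficient allocation: VistaNet→Band F ($140M), ClearBand→Band B ($601M), AzureWave→Band A ($721M), Pulse→Band D ($858M), PeakComm→Band C ($961M); total welfare W = $3281M.
AzureWave receives Band A at value $721M, so the others get W − 721 = $2560M.
Without AzureWave: best allocation of the remaining 4 bidders over all 5 bands is VistaNet→Band A ($151M), ClearBand→Band B ($601M), Pulse→Band D ($858M), PeakComm→Band C ($961M), total $2571M.
VCG payment = (others' best without AzureWave) − (others' welfare with AzureWave) = 2571 − 2560 = $11M.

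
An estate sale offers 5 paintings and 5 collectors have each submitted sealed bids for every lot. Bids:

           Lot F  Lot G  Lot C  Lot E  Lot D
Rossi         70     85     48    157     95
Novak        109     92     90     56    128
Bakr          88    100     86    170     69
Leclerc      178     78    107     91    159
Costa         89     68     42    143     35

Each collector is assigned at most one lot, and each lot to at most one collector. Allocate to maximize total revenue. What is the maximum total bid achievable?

Maximum total: $620

Optimal: Rossi→Lot G ($85), Novak→Lot D ($128), Bakr→Lot C ($86), Leclerc→Lot F ($178), Costa→Lot E ($143) — total 85+128+86+178+143 = $620.
Checked against all permutations: $620 is optimal.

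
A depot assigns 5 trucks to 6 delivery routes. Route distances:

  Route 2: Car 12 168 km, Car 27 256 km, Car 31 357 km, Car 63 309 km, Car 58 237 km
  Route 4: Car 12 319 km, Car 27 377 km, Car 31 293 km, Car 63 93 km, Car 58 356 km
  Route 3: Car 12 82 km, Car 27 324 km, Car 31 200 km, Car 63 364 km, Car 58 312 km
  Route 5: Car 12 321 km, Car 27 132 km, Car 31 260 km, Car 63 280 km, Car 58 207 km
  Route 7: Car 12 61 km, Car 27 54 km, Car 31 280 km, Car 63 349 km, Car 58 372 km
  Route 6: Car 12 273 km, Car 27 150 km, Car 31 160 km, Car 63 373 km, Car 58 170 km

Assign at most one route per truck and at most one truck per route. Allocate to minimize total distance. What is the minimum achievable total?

Optimal: Car 12→Route 3 (82 km), Car 27→Route 7 (54 km), Car 31→Route 6 (160 km), Car 63→Route 4 (93 km), Car 58→Route 5 (207 km) — total 82+54+160+93+207 = 596 km.
Column-greedy (each route in turn goes to its cheapest remaining truck) gives 965 km, worse by 369.
Next-best assignment: Car 12→Route 3, Car 27→Route 7, Car 31→Route 6, Car 63→Route 4, Car 58→Route 2 = 626 km.
Swapping Car 31↔Car 27 (Car 31→Route 7 280 km, Car 27→Route 6 150 km) adds 216.

Minimum total: 596 km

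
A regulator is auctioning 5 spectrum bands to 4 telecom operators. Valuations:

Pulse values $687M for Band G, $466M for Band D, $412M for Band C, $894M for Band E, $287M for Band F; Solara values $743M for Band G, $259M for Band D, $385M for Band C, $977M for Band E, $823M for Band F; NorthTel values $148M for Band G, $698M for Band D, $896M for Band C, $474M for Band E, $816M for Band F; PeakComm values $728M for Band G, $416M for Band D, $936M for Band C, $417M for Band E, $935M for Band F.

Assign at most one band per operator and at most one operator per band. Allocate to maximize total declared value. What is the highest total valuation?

Optimal: Pulse→Band G ($687M), Solara→Band E ($977M), NorthTel→Band C ($896M), PeakComm→Band F ($935M) — total 687+977+896+935 = $3495M.
Column-greedy (each band in turn goes to its best remaining operator) gives $3271M, worse by 224.
Every other assignment is strictly worse.

Max total: $3495M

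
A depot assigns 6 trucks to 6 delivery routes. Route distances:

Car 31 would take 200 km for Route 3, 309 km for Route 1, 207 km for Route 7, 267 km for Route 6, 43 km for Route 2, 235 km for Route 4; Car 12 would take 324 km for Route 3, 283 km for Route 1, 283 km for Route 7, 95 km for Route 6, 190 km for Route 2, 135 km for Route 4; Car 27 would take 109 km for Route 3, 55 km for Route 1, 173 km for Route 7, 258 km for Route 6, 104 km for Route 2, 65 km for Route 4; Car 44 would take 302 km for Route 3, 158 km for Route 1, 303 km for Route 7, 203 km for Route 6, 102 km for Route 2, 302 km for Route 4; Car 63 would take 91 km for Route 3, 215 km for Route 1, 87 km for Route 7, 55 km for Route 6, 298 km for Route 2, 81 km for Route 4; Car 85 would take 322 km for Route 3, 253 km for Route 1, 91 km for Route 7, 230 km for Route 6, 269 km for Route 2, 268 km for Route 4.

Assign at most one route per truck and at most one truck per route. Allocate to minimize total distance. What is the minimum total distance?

Optimal: Car 31→Route 2 (43 km), Car 12→Route 6 (95 km), Car 27→Route 4 (65 km), Car 44→Route 1 (158 km), Car 63→Route 3 (91 km), Car 85→Route 7 (91 km) — total 43+95+65+158+91+91 = 543 km.
Next-best assignment: Car 31→Route 2, Car 12→Route 6, Car 27→Route 3, Car 44→Route 1, Car 63→Route 4, Car 85→Route 7 = 577 km.
Swapping Car 44↔Car 12 (Car 44→Route 6 203 km, Car 12→Route 1 283 km) adds 233.
Every other assignment is strictly worse.

Min total: 543 km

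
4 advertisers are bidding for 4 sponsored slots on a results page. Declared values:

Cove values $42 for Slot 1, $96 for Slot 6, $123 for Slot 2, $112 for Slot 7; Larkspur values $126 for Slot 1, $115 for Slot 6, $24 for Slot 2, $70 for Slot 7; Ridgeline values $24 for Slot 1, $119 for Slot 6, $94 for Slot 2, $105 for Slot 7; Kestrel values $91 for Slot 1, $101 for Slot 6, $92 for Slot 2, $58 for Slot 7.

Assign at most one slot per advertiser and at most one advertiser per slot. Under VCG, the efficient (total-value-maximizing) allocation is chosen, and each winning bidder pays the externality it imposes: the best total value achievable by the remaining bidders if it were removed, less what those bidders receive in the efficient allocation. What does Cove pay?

Efficient allocation: Cove→Slot 2 ($123), Larkspur→Slot 1 ($126), Ridgeline→Slot 7 ($105), Kestrel→Slot 6 ($101); total welfare W = $455.
Cove receives Slot 2 at value $123, so the others get W − 123 = $332.
Without Cove: best allocation of the remaining 3 bidders over all 4 slots is Larkspur→Slot 1 ($126), Ridgeline→Slot 6 ($119), Kestrel→Slot 2 ($92), total $337.
VCG payment = (others' best without Cove) − (others' welfare with Cove) = 337 − 332 = $5.

Cove pays $5.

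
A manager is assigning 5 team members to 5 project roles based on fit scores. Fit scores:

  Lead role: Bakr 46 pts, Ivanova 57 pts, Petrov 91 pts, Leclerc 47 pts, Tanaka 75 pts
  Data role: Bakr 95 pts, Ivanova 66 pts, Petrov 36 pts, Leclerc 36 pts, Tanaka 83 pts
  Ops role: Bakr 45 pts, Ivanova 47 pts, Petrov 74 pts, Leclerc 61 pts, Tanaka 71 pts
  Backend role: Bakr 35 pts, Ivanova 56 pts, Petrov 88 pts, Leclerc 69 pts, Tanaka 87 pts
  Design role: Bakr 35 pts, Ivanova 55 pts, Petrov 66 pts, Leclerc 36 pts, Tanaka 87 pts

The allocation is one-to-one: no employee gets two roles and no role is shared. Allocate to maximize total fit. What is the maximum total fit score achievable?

Optimal: Bakr→Data role (95 pts), Ivanova→Backend role (56 pts), Petrov→Lead role (91 pts), Leclerc→Ops role (61 pts), Tanaka→Design role (87 pts) — total 95+56+91+61+87 = 390 pts.
Row-greedy (each employee in turn takes its best remaining role) gives 388 pts, worse by 2.
Next-best assignment: Bakr→Data role, Ivanova→Ops role, Petrov→Lead role, Leclerc→Backend role, Tanaka→Design role = 389 pts.
No other one-to-one assignment exceeds 390 pts.

Max total: 390 pts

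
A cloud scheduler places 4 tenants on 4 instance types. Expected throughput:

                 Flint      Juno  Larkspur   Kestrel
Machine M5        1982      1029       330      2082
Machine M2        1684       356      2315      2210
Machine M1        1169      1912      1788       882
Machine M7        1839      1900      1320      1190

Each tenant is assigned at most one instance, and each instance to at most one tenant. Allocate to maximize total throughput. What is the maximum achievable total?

Max total: 8148 ops/s

This is the linear assignment problem.
Optimal: Flint→Machine M7 (1839 ops/s), Juno→Machine M1 (1912 ops/s), Larkspur→Machine M2 (2315 ops/s), Kestrel→Machine M5 (2082 ops/s) — total 1839+1912+2315+2082 = 8148 ops/s.
Row-greedy (each tenant in turn takes its best remaining instance) gives 7399 ops/s, worse by 749.
Next-best assignment: Flint→Machine M5, Juno→Machine M7, Larkspur→Machine M1, Kestrel→Machine M2 = 7880 ops/s.
Checked against all permutations: 8148 ops/s is optimal.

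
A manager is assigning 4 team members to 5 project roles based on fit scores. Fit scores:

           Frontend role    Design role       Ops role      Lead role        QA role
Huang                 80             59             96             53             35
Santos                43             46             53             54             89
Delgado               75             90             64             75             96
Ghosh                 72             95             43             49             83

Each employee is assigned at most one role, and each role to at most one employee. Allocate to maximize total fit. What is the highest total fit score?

Max total: 355 pts

Optimal: Huang→Ops role (96 pts), Santos→QA role (89 pts), Delgado→Frontend role (75 pts), Ghosh→Design role (95 pts) — total 96+89+75+95 = 355 pts.
Column-greedy (each role in turn goes to its best remaining employee) gives 293 pts, worse by 62.
Swapping Delgado↔Santos (Delgado→QA role 96 pts, Santos→Frontend role 43 pts) loses 25.
Checked against all permutations: 355 pts is optimal.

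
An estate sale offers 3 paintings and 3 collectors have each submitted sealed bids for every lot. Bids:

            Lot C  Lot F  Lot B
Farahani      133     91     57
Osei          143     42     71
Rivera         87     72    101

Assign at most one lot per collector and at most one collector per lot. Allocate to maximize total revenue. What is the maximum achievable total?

This is a one-to-one assignment (maximum-weight bipartite matching).
Optimal: Farahani→Lot F ($91), Osei→Lot C ($143), Rivera→Lot B ($101) — total 91+143+101 = $335.
Row-greedy (each collector in turn takes its best remaining lot) gives $276, worse by 59.

Max total: $335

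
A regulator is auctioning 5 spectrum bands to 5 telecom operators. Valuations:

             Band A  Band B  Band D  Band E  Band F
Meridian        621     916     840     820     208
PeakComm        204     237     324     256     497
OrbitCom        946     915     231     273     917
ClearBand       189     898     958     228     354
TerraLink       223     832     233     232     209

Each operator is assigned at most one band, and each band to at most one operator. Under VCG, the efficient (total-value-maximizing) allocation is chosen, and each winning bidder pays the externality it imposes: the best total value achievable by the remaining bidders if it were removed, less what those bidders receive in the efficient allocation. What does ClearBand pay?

ClearBand pays $20M.

Efficient allocation: Meridian→Band E ($820M), PeakComm→Band F ($497M), OrbitCom→Band A ($946M), ClearBand→Band D ($958M), TerraLink→Band B ($832M); total welfare W = $4053M.
ClearBand receives Band D at value $958M, so the others get W − 958 = $3095M.
Without ClearBand: best allocation of the remaining 4 bidders over all 5 bands is Meridian→Band D ($840M), PeakComm→Band F ($497M), OrbitCom→Band A ($946M), TerraLink→Band B ($832M), total $3115M.
VCG payment = (others' best without ClearBand) − (others' welfare with ClearBand) = 3115 − 3095 = $20M.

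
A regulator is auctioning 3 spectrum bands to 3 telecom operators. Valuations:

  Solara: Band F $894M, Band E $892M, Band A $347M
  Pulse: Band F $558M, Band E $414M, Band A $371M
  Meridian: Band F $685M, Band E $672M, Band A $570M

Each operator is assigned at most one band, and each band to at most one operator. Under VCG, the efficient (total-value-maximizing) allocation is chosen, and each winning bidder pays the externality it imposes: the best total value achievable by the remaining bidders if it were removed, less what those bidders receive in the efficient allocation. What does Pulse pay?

Efficient allocation: Solara→Band E ($892M), Pulse→Band F ($558M), Meridian→Band A ($570M); total welfare W = $2020M.
Pulse receives Band F at value $558M, so the others get W − 558 = $1462M.
Without Pulse: best allocation of the remaining 2 bidders over all 3 bands is Solara→Band E ($892M), Meridian→Band F ($685M), total $1577M.
VCG payment = (others' best without Pulse) − (others' welfare with Pulse) = 1577 − 1462 = $115M.

Pulse pays $115M.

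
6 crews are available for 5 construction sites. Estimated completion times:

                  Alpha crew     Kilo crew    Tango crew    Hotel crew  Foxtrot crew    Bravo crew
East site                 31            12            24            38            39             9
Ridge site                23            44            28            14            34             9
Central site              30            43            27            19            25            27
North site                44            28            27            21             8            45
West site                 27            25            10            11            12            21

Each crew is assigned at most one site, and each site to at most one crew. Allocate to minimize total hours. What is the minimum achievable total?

This is a one-to-one assignment (minimum-cost bipartite matching).
Optimal: Kilo crew→East site (12 hours), Bravo crew→Ridge site (9 hours), Hotel crew→Central site (19 hours), Foxtrot crew→North site (8 hours), Tango crew→West site (10 hours) — total 12+9+19+8+10 = 58 hours.
Min-entry greedy (repeatedly take the single cheapest remaining cell) gives 71 hours, worse by 13.
Next-best assignment: Kilo crew→East site, Bravo crew→Ridge site, Tango crew→Central site, Foxtrot crew→North site, Hotel crew→West site = 67 hours.

Minimum total: 58 hours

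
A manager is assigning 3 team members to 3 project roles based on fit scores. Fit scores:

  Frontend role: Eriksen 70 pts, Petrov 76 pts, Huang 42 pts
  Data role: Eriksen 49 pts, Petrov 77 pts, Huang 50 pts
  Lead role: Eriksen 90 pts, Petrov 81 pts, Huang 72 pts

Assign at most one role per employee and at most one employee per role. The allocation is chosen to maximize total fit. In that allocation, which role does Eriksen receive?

Eriksen receives Frontend role.

This is the linear assignment problem.
Optimal: Eriksen→Frontend role (70 pts), Petrov→Data role (77 pts), Huang→Lead role (72 pts) — total 70+77+72 = 219 pts.
Next-best assignment: Eriksen→Lead role, Petrov→Frontend role, Huang→Data role = 216 pts.
Swapping Petrov↔Huang (Petrov→Lead role 81 pts, Huang→Data role 50 pts) loses 18.
Checked against all permutations: 219 pts is optimal.
Eriksen's own top role is Lead role (90 pts), but forcing Eriksen→Lead role and reassigning the rest optimally gives only 216 pts — worse by 3.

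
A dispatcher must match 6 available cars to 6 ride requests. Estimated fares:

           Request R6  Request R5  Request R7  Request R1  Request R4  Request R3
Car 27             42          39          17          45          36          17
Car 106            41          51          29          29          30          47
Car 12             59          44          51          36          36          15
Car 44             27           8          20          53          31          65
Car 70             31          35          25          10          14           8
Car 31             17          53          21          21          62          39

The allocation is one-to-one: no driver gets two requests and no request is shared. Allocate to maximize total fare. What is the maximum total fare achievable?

Maximum total: $307

Optimal: Car 27→Request R1 ($45), Car 106→Request R5 ($51), Car 12→Request R6 ($59), Car 44→Request R3 ($65), Car 70→Request R7 ($25), Car 31→Request R4 ($62) — total 45+51+59+65+25+62 = $307.
Column-greedy (each request in turn goes to its best remaining driver) gives $238, worse by 69.
Next-best assignment: Car 27→Request R1, Car 106→Request R5, Car 12→Request R7, Car 44→Request R3, Car 70→Request R6, Car 31→Request R4 = $305.
Checked against all permutations: $307 is optimal.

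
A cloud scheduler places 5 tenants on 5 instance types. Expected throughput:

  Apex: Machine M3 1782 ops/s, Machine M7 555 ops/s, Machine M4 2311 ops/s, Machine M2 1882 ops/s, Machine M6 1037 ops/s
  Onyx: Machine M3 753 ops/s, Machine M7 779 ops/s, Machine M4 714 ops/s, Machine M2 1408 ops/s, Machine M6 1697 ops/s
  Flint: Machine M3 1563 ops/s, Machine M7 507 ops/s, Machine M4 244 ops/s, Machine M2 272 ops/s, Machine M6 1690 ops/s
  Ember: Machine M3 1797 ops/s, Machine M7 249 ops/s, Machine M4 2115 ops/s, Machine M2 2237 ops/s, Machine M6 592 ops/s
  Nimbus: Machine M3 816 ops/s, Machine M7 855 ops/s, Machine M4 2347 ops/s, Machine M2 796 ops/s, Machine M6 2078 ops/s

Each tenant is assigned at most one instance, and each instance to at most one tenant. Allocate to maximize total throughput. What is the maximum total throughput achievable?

This is the linear assignment problem.
Optimal: Apex→Machine M4 (2311 ops/s), Onyx→Machine M7 (779 ops/s), Flint→Machine M3 (1563 ops/s), Ember→Machine M2 (2237 ops/s), Nimbus→Machine M6 (2078 ops/s) — total 2311+779+1563+2237+2078 = 8968 ops/s.
Row-greedy (each tenant in turn takes its best remaining instance) gives 8663 ops/s, worse by 305.
Every other assignment is strictly worse.

Maximum total: 8968 ops/s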